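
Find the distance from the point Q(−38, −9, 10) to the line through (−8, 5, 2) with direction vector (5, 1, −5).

Direction vector d = (5, 1, −5).
AP = (−30, −14, 8), and AP × d = (62, −110, 40).
|AP × d|² = 17544 and |d|² = 51, so the distance is √(17544/51) = √344 = 2√86.

2√86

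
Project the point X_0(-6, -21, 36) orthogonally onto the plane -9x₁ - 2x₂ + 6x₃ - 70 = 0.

The perpendicular from X_0 has direction n = (-9, -2, 6): r = (-6, -21, 36) + λ(-9, -2, 6).
Substitute into the plane: n·(X_0 + λn) = 70 gives 312 + 121λ = 70, so λ = -2.
Foot = (-6, -21, 36) + (-2)·(-9, -2, 6) = (12, -17, 24).

(12, -17, 24)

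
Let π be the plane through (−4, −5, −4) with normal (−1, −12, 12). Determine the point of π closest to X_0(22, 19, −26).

(20, -5, -2)

The perpendicular from X_0 has direction n = (−1, −12, 12): r = (22, 19, −26) + μ(−1, −12, 12).
Substitute into the plane: n·(X_0 + μn) = 16 gives -562 + 289μ = 16, so μ = 2.
Foot = (22, 19, −26) + 2·(−1, −12, 12) = (20, −5, −2).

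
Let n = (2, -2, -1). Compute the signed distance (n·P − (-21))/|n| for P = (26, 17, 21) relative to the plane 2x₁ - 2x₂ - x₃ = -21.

n·P − (-21) = 18.
|n| = 3, so the signed distance is 18/3 = 6.

6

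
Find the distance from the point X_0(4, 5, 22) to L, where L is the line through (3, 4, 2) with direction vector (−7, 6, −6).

√281

Direction vector d = (−7, 6, −6).
AP = (1, 1, 20); AP·d = -121, |AP|² = 402, |d|² = 121.
distance² = |AP|² − (AP·d)²/|d|² = 402 − 14641/121 = 281, so the distance is √281.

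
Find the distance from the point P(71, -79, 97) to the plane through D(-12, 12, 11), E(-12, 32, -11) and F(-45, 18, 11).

5/3

DE = (0, 20, -22) and DF = (-33, 6, 0), so a normal is n = DE × DF = (132, 726, 660).
n = (132, 726, 660); n·P − 14388 = 1650; |n| = 990; distance = 1650/990 = 5/3.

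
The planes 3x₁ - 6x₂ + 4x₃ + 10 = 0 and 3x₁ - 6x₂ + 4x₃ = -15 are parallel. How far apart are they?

With common normal n = (3, -6, 4) (|n| = √61), the distance is |(-10) − (-15)|/|n| = 5/√61 = 5√61/61.

5/√61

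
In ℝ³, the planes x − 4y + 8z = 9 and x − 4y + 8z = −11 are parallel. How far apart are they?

Both planes have normal n = (1, −4, 8), |n| = 9. Any point on the first plane is at distance |(-11) − 9|/|n| = 20/9 from the second.

20/9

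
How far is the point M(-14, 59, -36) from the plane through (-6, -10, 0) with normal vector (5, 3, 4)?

The plane has equation n·(r − (-6, -10, 0)) = 0, i.e. n·r = -60.
Then n·(-14, 59, -36) - (-60) = 23.
|n| = √(25 + 9 + 16) = 5√2, so the distance is |23|/(5√2) = 23/(5√2).

23/(5√2)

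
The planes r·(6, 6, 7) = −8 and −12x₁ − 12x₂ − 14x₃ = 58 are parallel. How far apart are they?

Divide the second equation by -2 to match normals: 6x₁ + 6x₂ + 7x₃ = -29.
Both planes have normal n = (6, 6, 7), |n| = 11. Any point on the first plane is at distance |(-29) − (-8)|/|n| = 21/11 from the second.

21/11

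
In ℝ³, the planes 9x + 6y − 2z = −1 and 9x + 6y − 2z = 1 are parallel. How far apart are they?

Both planes have normal n = (9, 6, −2), |n| = 11. Any point on the first plane is at distance |1 − (-1)|/|n| = 2/11 from the second.

2/11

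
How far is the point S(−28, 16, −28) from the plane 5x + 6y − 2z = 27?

15/√65

Normal vector n = (5, 6, −2), and n·(−28, 16, −28) − 27 = −15.
|n| = √(25 + 36 + 4) = √65, so the distance is |-15|/√65 = 3√65/13.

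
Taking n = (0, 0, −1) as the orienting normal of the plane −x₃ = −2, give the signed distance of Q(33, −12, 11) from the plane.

n·Q − (-2) = -9.
|n| = 1, so the signed distance is -9/1 = -9.

-9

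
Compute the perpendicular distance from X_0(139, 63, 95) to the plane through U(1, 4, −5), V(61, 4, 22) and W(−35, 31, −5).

2

UV = (60, 0, 27) and UW = (−36, 27, 0), so a normal is n = UV × UW = (−729, −972, 1620).
n = (−729, −972, 1620); n·P − (-12717) = 4050; |n| = 2025; distance = 4050/2025 = 2.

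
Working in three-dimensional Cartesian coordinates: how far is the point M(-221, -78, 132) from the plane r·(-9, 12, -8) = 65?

4

d = |(-9)·(-221) + 12·(-78) + (-8)·132 − 65| / √(81 + 144 + 64) = |-68| / 17 = 4.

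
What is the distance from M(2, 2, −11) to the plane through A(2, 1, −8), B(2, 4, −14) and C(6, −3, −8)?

AB = (0, 3, −6) and AC = (4, −4, 0), so a normal is n = AB × AC = (−24, −24, −12).
Then n·(2, 2, −11) − 24 = 12.
|n| = √(576 + 576 + 144) = 36, so the distance is |12|/36 = 1/3.

1/3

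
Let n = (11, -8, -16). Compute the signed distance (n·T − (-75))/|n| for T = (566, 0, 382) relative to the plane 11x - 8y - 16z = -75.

n·T − (-75) = 189.
|n| = 21, so the signed distance is 189/21 = 9.

9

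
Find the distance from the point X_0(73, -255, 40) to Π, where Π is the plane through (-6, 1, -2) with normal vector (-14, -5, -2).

The plane has equation n·(r − (-6, 1, -2)) = 0, i.e. n·r = 83.
Then n·(73, -255, 40) - 83 = 90.
|n| = √(196 + 25 + 4) = 15, so the distance is |90|/15 = 6.

6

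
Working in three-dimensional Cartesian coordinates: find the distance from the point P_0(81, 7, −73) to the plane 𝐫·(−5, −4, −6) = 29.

n = (−5, −4, −6); n·P − 29 = -24; |n| = √77; distance = 24/√77 = 24√77/77.

24/√77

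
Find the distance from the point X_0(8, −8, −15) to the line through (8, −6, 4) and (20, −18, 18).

2√61

A direction vector is d = (12, −12, 14).
AP = (0, −2, −19), and AP × d = (−256, −228, 24).
|AP × d|² = 118096 and |d|² = 484, so the distance is √(118096/484) = √244 = 2√61.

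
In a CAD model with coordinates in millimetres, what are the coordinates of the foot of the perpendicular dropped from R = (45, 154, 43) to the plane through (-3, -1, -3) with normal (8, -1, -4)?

(365/9, 1391/9, 407/9)

The perpendicular from R has direction n = (8, -1, -4): r = (45, 154, 43) + t(8, -1, -4).
Substitute into the plane: n·(R + tn) = -11 gives 34 + 81t = -11, so t = -5/9.
Foot = (45, 154, 43) + (-5/9)·(8, -1, -4) = (365/9, 1391/9, 407/9).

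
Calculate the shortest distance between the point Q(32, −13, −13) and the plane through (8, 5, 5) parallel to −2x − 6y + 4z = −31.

6/√14

Parallel planes share the normal n = (−2, −6, 4); since (8, 5, 5) lies on the plane, its equation is −2x − 6y + 4z = -26.
Then n·(32, −13, −13) − (−26) = −12.
|n| = √(4 + 36 + 16) = 2√14, so the distance is |-12|/(2√14) = 6/√14.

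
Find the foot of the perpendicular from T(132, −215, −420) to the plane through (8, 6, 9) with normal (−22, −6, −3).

(2926/23, -4975/23, -9675/23)

The perpendicular from T has direction n = (−22, −6, −3): r = (132, −215, −420) + μ(−22, −6, −3).
Substitute into the plane: n·(T + μn) = -239 gives -354 + 529μ = -239, so μ = 5/23.
Foot = (132, −215, −420) + (5/23)·(−22, −6, −3) = (2926/23, −4975/23, −9675/23).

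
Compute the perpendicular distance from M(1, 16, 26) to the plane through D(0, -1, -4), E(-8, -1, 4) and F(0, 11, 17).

DE = (-8, 0, 8) and DF = (0, 12, 21), so a normal is n = DE × DF = (-96, 168, -96).
d = |(-96)·1 + 168·16 + (-96)·26 − 216| / √(9216 + 28224 + 9216) = |-120| / 216 = 5/9.

5/9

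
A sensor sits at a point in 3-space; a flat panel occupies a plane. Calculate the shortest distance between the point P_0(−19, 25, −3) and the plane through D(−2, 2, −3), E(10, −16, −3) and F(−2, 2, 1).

DE = (12, −18, 0) and DF = (0, 0, 4), so a normal is n = DE × DF = (−72, −48, 0).
Then n·(−19, 25, −3) − 48 = 120.
|n| = √(5184 + 2304 + 0) = 24√13, so the distance is |120|/(24√13) = 5/√13.

5√13/13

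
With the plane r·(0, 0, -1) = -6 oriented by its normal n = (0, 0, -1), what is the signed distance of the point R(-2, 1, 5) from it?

1

n·R − (-6) = 1.
|n| = 1, so the signed distance is 1/1 = 1.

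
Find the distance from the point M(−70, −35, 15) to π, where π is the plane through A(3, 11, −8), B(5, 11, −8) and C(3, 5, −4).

AB = (2, 0, 0) and AC = (0, −6, 4), so a normal is n = AB × AC = (0, −8, −12).
n = (0, −8, −12); n·P − 8 = 92; |n| = 4√13; distance = 92/(4√13) = 23√13/13.

23√13/13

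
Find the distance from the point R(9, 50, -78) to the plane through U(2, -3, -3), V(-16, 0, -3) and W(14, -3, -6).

25/√53

UV = (-18, 3, 0) and UW = (12, 0, -3), so a normal is n = UV × UW = (-9, -54, -36).
Then n·(9, 50, -78) - 252 = -225.
|n| = √(81 + 2916 + 1296) = 9√53, so the distance is |-225|/(9√53) = 25√53/53.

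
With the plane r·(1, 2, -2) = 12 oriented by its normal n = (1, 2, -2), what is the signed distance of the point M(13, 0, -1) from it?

n·M − 12 = 3.
|n| = 3, so the signed distance is 3/3 = 1.

1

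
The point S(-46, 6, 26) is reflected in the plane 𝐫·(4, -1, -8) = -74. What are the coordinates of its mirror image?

n = (4, -1, -8), |n|² = 81, n·S − (-74) = -324, so t = -324/81 = -4.
Foot F = S − (-4)·n = (-30, 2, -6); the reflection is 2F − S = (-14, -2, -38).

(-14, -2, -38)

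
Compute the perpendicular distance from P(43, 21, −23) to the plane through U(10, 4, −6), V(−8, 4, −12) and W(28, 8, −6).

UV = (−18, 0, −6) and UW = (18, 4, 0), so a normal is n = UV × UW = (24, −108, −72).
Then n·(43, 21, −23) − 240 = 180.
|n| = √(576 + 11664 + 5184) = 132, so the distance is |180|/132 = 15/11.

15/11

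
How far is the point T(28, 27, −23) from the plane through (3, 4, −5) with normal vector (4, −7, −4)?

The plane has equation n·(r − (3, 4, −5)) = 0, i.e. n·r = 4.
Then n·(28, 27, −23) − 4 = 11.
|n| = √(16 + 49 + 16) = 9, so the distance is |11|/9 = 11/9.

11/9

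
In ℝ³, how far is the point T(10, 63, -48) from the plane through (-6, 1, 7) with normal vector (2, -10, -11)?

17/15

The plane has equation n·(r − (-6, 1, 7)) = 0, i.e. n·r = -99.
Then n·(10, 63, -48) - (-99) = 17.
|n| = √(4 + 100 + 121) = 15, so the distance is |17|/15 = 17/15.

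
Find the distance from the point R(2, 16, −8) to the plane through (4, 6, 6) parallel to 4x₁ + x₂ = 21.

2√17/17

Parallel planes share the normal n = (4, 1, 0); since (4, 6, 6) lies on the plane, its equation is 4x₁ + x₂ = 22.
n = (4, 1, 0); n·P − 22 = 2; |n| = √17; distance = 2/√17.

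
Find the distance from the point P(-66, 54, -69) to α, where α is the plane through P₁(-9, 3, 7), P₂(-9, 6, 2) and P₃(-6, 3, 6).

6√35/7

P₁P₂ = (0, 3, -5) and P₁P₃ = (3, 0, -1), so a normal is n = P₁P₂ × P₁P₃ = (-3, -15, -9).
n = (-3, -15, -9); n·P − (-81) = 90; |n| = 3√35; distance = 90/(3√35) = 30/√35.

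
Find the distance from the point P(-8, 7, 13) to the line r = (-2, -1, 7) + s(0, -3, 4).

Direction vector d = (0, -3, 4).
AP = (-6, 8, 6), and AP × d = (50, 24, 18).
|AP × d|² = 3400 and |d|² = 25, so the distance is √(3400/25) = √136 = 2√34.

2√34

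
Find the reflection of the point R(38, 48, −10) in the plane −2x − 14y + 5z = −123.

n = (−2, −14, 5), |n|² = 225, n·R − (-123) = -675, so t = -675/225 = -3.
Foot F = R − (-3)·n = (32, 6, 5); the reflection is 2F − R = (26, −36, 20).

(26, -36, 20)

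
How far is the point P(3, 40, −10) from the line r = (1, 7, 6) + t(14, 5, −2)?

2√281

Direction vector d = (14, 5, −2).
AP = (2, 33, −16), and AP × d = (14, −220, −452).
|AP × d|² = 252900 and |d|² = 225, so the distance is √(252900/225) = √1124 = 2√281.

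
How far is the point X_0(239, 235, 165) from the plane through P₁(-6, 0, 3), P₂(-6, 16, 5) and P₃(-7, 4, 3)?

9

P₁P₂ = (0, 16, 2) and P₁P₃ = (-1, 4, 0), so a normal is n = P₁P₂ × P₁P₃ = (-8, -2, 16).
n = (-8, -2, 16); n·P − 96 = 162; |n| = 18; distance = 162/18 = 9.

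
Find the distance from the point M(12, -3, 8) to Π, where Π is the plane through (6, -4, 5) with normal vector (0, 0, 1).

3

The plane has equation n·(r − (6, -4, 5)) = 0, i.e. n·r = 5.
Then n·(12, -3, 8) - 5 = 3.
|n| = √(0 + 0 + 1) = 1, so the distance is |3|/1 = 3.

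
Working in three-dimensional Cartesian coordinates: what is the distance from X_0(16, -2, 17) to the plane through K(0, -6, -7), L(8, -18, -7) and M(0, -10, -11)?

8/√17

KL = (8, -12, 0) and KM = (0, -4, -4), so a normal is n = KL × KM = (48, 32, -32).
d = |48·16 + 32·(-2) + (-32)·17 − 32| / √(2304 + 1024 + 1024) = |128| / (16√17) = 8/√17.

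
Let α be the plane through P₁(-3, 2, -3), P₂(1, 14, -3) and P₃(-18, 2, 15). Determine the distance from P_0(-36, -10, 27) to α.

24/√65

P₁P₂ = (4, 12, 0) and P₁P₃ = (-15, 0, 18), so a normal is n = P₁P₂ × P₁P₃ = (216, -72, 180).
d = |216·(-36) + (-72)·(-10) + 180·27 − (-1332)| / √(46656 + 5184 + 32400) = |-864| / (36√65) = 24√65/65.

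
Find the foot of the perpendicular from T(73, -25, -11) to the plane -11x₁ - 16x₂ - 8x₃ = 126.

(62, -41, -19)

n = (-11, -16, -8), |n|² = 441, and n·T − 126 = -441.
t = -441/441 = -1, so the foot is T − t·n = (73, -25, -11) − (-1)·(-11, -16, -8) = (62, -41, -19).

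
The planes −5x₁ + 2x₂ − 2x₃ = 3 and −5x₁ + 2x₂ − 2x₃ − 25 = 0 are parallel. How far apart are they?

Both planes have normal n = (−5, 2, −2), |n| = √33. Any point on the first plane is at distance |25 − 3|/|n| = 22/√33 from the second.

2√33/3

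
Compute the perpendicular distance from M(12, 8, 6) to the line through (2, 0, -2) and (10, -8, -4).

A direction vector is d = (8, -8, -2).
AP = (10, 8, 8); AP·d = 0, |AP|² = 228, |d|² = 132.
distance² = |AP|² − (AP·d)²/|d|² = 228 − 0/132 = 228, so the distance is 2√57.

2√57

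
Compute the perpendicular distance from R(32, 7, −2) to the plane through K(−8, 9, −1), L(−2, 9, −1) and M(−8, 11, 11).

KL = (6, 0, 0) and KM = (0, 2, 12), so a normal is n = KL × KM = (0, −72, 12).
Then n·(32, 7, −2) − (−660) = 132.
|n| = √(0 + 5184 + 144) = 12√37, so the distance is |132|/(12√37) = 11√37/37.

11√37/37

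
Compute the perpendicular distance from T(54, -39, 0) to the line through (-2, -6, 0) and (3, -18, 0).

39

A direction vector is d = (5, -12, 0).
AP = (56, -33, 0); AP·d = 676, |AP|² = 4225, |d|² = 169.
distance² = |AP|² − (AP·d)²/|d|² = 4225 − 456976/169 = 1521, so the distance is 39.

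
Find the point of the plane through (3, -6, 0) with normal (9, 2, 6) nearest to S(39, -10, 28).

n = (9, 2, 6), |n|² = 121, and n·S − 15 = 484.
t = 484/121 = 4, so the foot is S − t·n = (39, -10, 28) − 4·(9, 2, 6) = (3, -18, 4).

(3, -18, 4)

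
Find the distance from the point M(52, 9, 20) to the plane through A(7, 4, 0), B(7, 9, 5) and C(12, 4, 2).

5√6/6

AB = (0, 5, 5) and AC = (5, 0, 2), so a normal is n = AB × AC = (10, 25, −25).
n = (10, 25, −25); n·P − 170 = 75; |n| = 15√6; distance = 75/(15√6) = 5√6/6.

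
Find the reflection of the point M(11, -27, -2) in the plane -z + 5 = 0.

n = (0, 0, -1), |n|² = 1, n·M − (-5) = 7, so t = 7/1 = 7.
Foot F = M − 7·n = (11, -27, 5); the reflection is 2F − M = (11, -27, 12).

(11, -27, 12)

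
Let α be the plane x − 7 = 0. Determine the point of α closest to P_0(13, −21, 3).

n = (1, 0, 0), |n|² = 1, and n·P_0 − 7 = 6.
t = 6/1 = 6, so the foot is P_0 − t·n = (13, −21, 3) − 6·(1, 0, 0) = (7, −21, 3).

(7, -21, 3)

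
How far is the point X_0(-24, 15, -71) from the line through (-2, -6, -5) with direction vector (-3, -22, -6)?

√5281

Direction vector d = (-3, -22, -6).
AP = (-22, 21, -66), and AP × d = (-1578, 66, 547).
|AP × d|² = 2793649 and |d|² = 529, so the distance is √(2793649/529) = √5281.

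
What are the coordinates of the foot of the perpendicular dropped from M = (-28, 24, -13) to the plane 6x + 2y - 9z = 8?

n = (6, 2, -9), |n|² = 121, and n·M − 8 = -11.
t = -11/121 = -1/11, so the foot is M − t·n = (-28, 24, -13) − (-1/11)·(6, 2, -9) = (-302/11, 266/11, -152/11).

(-302/11, 266/11, -152/11)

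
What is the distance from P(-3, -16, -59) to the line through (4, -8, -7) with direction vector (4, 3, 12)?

√113

Direction vector d = (4, 3, 12).
AP = (-7, -8, -52); AP·d = -676, |AP|² = 2817, |d|² = 169.
distance² = |AP|² − (AP·d)²/|d|² = 2817 − 456976/169 = 113, so the distance is √113.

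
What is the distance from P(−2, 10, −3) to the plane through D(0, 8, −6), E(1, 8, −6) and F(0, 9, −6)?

DE = (1, 0, 0) and DF = (0, 1, 0), so a normal is n = DE × DF = (0, 0, 1).
Then n·(−2, 10, −3) − (−6) = 3.
|n| = √(0 + 0 + 1) = 1, so the distance is |3|/1 = 3.

3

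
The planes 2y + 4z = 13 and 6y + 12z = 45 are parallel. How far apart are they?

Divide the second equation by 3 to match normals: 2y + 4z = 15.
Both planes have normal n = (0, 2, 4), |n| = 2√5. Any point on the first plane is at distance |15 − 13|/|n| = 2/(2√5) = 1/√5 from the second.

√5/5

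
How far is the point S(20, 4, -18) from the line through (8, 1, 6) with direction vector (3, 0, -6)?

3

Direction vector d = (3, 0, -6).
AP = (12, 3, -24), and AP × d = (-18, 0, -9).
|AP × d|² = 405 and |d|² = 45, so the distance is √(405/45) = √9 = 3.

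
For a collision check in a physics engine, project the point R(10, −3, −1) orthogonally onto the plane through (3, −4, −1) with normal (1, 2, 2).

n = (1, 2, 2), |n|² = 9, and n·R − (-7) = 9.
t = 9/9 = 1, so the foot is R − t·n = (10, −3, −1) − 1·(1, 2, 2) = (9, −5, −3).

(9, -5, -3)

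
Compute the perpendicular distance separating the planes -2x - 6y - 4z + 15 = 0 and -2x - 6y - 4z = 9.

Both planes have normal n = (-2, -6, -4), |n| = 2√14. Any point on the first plane is at distance |9 − (-15)|/|n| = 24/(2√14) = 6√14/7 from the second.

6√14/7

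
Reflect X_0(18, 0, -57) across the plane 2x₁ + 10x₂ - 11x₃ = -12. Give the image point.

With n = (2, 10, -11), the signed offset is (n·X_0 − (-12))/|n|² = 675/225 = 3.
X_0' = X_0 − 2t·n = (18, 0, -57) − 6·(2, 10, -11) = (6, -60, 9).

(6, -60, 9)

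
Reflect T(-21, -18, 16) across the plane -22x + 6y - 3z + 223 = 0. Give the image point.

(23, -30, 22)

n = (-22, 6, -3), |n|² = 529, n·T − (-223) = 529, so t = 529/529 = 1.
Foot F = T − 1·n = (1, -24, 19); the reflection is 2F − T = (23, -30, 22).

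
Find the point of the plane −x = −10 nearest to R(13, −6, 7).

n = (−1, 0, 0), |n|² = 1, and n·R − (-10) = -3.
t = -3/1 = -3, so the foot is R − t·n = (13, −6, 7) − (-3)·(−1, 0, 0) = (10, −6, 7).

(10, -6, 7)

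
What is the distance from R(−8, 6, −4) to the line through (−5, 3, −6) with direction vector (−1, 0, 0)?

Direction vector d = (−1, 0, 0).
AP = (−3, 3, 2), and AP × d = (0, −2, 3).
|AP × d|² = 13 and |d|² = 1, so the distance is √13.

√13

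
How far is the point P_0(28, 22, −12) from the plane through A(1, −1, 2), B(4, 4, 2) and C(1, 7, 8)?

√2

AB = (3, 5, 0) and AC = (0, 8, 6), so a normal is n = AB × AC = (30, −18, 24).
Then n·(28, 22, −12) − 96 = 60.
|n| = √(900 + 324 + 576) = 30√2, so the distance is |60|/(30√2) = √2.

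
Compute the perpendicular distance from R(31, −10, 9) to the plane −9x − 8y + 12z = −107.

Normal vector n = (−9, −8, 12), and n·(31, −10, 9) − (−107) = 16.
|n| = √(81 + 64 + 144) = 17, so the distance is |16|/17 = 16/17.

16/17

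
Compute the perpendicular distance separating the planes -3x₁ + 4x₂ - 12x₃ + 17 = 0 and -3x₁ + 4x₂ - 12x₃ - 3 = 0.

20/13

Both planes have normal n = (-3, 4, -12), |n| = 13. Any point on the first plane is at distance |3 − (-17)|/|n| = 20/13 from the second.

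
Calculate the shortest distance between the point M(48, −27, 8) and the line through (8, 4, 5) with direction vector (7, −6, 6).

Direction vector d = (7, −6, 6).
AP = (40, −31, 3); AP·d = 484, |AP|² = 2570, |d|² = 121.
distance² = |AP|² − (AP·d)²/|d|² = 2570 − 234256/121 = 634, so the distance is √634.

√634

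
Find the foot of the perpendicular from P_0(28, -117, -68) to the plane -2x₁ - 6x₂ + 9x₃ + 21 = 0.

n = (-2, -6, 9), |n|² = 121, and n·P_0 − (-21) = 55.
t = 55/121 = 5/11, so the foot is P_0 − t·n = (28, -117, -68) − (5/11)·(-2, -6, 9) = (318/11, -1257/11, -793/11).

(318/11, -1257/11, -793/11)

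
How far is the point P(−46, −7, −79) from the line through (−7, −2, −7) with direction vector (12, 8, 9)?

9√26

Direction vector d = (12, 8, 9).
AP = (−39, −5, −72), and AP × d = (531, −513, −252).
|AP × d|² = 608634 and |d|² = 289, so the distance is √(608634/289) = √2106 = 9√26.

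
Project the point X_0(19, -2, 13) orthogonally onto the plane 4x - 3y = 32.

(11, 4, 13)

The perpendicular from X_0 has direction n = (4, -3, 0): r = (19, -2, 13) + λ(4, -3, 0).
Substitute into the plane: n·(X_0 + λn) = 32 gives 82 + 25λ = 32, so λ = -2.
Foot = (19, -2, 13) + (-2)·(4, -3, 0) = (11, 4, 13).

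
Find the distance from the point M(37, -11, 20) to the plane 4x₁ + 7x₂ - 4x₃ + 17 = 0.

8/9

Normal vector n = (4, 7, -4), and n·(37, -11, 20) - (-17) = 8.
|n| = √(16 + 49 + 16) = 9, so the distance is |8|/9 = 8/9.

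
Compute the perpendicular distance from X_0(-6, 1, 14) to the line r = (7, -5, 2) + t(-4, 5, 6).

Direction vector d = (-4, 5, 6).
AP = (-13, 6, 12), and AP × d = (-24, 30, -41).
|AP × d|² = 3157 and |d|² = 77, so the distance is √(3157/77) = √41.

√41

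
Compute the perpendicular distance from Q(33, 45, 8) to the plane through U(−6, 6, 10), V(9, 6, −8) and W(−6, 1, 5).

UV = (15, 0, −18) and UW = (0, −5, −5), so a normal is n = UV × UW = (−90, 75, −75).
n = (−90, 75, −75); n·P − 240 = -435; |n| = 15√86; distance = 435/(15√86) = 29/√86.

29√86/86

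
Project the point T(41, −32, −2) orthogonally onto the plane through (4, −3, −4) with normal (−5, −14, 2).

The perpendicular from T has direction n = (−5, −14, 2): r = (41, −32, −2) + λ(−5, −14, 2).
Substitute into the plane: n·(T + λn) = 14 gives 239 + 225λ = 14, so λ = -1.
Foot = (41, −32, −2) + (-1)·(−5, −14, 2) = (46, −18, −4).

(46, -18, -4)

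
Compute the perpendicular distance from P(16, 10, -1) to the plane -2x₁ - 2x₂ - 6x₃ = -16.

Normal vector n = (-2, -2, -6), and n·(16, 10, -1) - (-16) = -30.
|n| = √(4 + 4 + 36) = 2√11, so the distance is |-30|/(2√11) = 15/√11.

15√11/11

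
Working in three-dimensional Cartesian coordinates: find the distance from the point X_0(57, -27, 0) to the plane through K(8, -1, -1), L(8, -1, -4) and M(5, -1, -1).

26

KL = (0, 0, -3) and KM = (-3, 0, 0), so a normal is n = KL × KM = (0, 9, 0).
d = |9·(-27) − (-9)| / √(0 + 81 + 0) = |-234| / 9 = 26.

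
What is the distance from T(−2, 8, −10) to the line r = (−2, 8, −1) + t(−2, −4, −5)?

Direction vector d = (−2, −4, −5).
AP = (0, 0, −9), and AP × d = (−36, 18, 0).
|AP × d|² = 1620 and |d|² = 45, so the distance is √(1620/45) = √36 = 6.

6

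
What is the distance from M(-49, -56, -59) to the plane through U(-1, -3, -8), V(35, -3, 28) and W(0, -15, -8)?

1

UV = (36, 0, 36) and UW = (1, -12, 0), so a normal is n = UV × UW = (432, 36, -432).
Then n·(-49, -56, -59) - 2916 = -612.
|n| = √(186624 + 1296 + 186624) = 612, so the distance is |-612|/612 = 1.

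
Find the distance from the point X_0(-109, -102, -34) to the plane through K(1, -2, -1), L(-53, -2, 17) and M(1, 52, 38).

2

KL = (-54, 0, 18) and KM = (0, 54, 39), so a normal is n = KL × KM = (-972, 2106, -2916).
d = |(-972)·(-109) + 2106·(-102) + (-2916)·(-34) − (-2268)| / √(944784 + 4435236 + 8503056) = |-7452| / 3726 = 2.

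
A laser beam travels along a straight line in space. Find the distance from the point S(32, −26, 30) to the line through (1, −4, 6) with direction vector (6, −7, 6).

√85

Direction vector d = (6, −7, 6).
AP = (31, −22, 24); AP·d = 484, |AP|² = 2021, |d|² = 121.
distance² = |AP|² − (AP·d)²/|d|² = 2021 − 234256/121 = 85, so the distance is √85.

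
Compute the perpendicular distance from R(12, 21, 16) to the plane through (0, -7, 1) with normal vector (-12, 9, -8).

The plane has equation n·(r − (0, -7, 1)) = 0, i.e. n·r = -71.
n = (-12, 9, -8); n·P − (-71) = -12; |n| = 17; distance = 12/17.

12/17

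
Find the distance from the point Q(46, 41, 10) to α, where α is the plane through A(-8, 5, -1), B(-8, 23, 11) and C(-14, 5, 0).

24/√53

AB = (0, 18, 12) and AC = (-6, 0, 1), so a normal is n = AB × AC = (18, -72, 108).
Then n·(46, 41, 10) - (-612) = -432.
|n| = √(324 + 5184 + 11664) = 18√53, so the distance is |-432|/(18√53) = 24/√53.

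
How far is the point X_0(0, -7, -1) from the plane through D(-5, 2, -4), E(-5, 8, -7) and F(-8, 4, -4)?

1/7

DE = (0, 6, -3) and DF = (-3, 2, 0), so a normal is n = DE × DF = (6, 9, 18).
d = |6·0 + 9·(-7) + 18·(-1) − (-84)| / √(36 + 81 + 324) = |3| / 21 = 1/7.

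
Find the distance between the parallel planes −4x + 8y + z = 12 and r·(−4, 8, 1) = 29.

17/9

Both planes have normal n = (−4, 8, 1), |n| = 9. Any point on the first plane is at distance |29 − 12|/|n| = 17/9 from the second.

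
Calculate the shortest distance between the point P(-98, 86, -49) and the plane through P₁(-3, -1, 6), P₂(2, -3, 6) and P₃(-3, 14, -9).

5√6/3

P₁P₂ = (5, -2, 0) and P₁P₃ = (0, 15, -15), so a normal is n = P₁P₂ × P₁P₃ = (30, 75, 75).
Then n·(-98, 86, -49) - 285 = -450.
|n| = √(900 + 5625 + 5625) = 45√6, so the distance is |-450|/(45√6) = 5√6/3.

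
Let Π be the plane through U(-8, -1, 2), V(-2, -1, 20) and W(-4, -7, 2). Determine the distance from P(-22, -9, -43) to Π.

UV = (6, 0, 18) and UW = (4, -6, 0), so a normal is n = UV × UW = (108, 72, -36).
n = (108, 72, -36); n·P − (-1008) = -468; |n| = 36√14; distance = 468/(36√14) = 13√14/14.

13/√14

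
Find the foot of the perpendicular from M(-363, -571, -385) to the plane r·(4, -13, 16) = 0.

(-2529/7, -4036/7, -2647/7)

n = (4, -13, 16), |n|² = 441, and n·M − 0 = -189.
t = -189/441 = -3/7, so the foot is M − t·n = (-363, -571, -385) − (-3/7)·(4, -13, 16) = (-2529/7, -4036/7, -2647/7).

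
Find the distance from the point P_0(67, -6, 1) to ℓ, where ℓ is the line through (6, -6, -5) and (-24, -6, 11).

34

A direction vector is d = (-30, 0, 16).
AP = (61, 0, 6), and AP × d = (0, -1156, 0).
|AP × d|² = 1336336 and |d|² = 1156, so the distance is √(1336336/1156) = √1156 = 34.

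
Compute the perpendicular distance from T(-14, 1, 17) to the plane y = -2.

Normal vector n = (0, 1, 0), and n·(-14, 1, 17) - (-2) = 3.
|n| = √(0 + 1 + 0) = 1, so the distance is |3|/1 = 3.

3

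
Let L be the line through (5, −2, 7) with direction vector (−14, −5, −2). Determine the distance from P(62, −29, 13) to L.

Direction vector d = (−14, −5, −2).
AP = (57, −27, 6); AP·d = -675, |AP|² = 4014, |d|² = 225.
distance² = |AP|² − (AP·d)²/|d|² = 4014 − 455625/225 = 1989, so the distance is 3√221.

3√221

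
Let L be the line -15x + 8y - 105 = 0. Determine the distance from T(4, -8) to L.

d = |(-15)·4 + 8·(-8) − 105| / √(225 + 64) = |-229|/17 = 229/17.

229/17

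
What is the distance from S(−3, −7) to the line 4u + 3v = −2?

31/5

d = |4·(-3) + 3·(-7) − (-2)| / √(16 + 9) = |-31|/5 = 31/5.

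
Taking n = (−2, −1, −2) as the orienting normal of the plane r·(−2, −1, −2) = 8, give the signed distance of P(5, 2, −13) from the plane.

n·P − 8 = 6.
|n| = 3, so the signed distance is 6/3 = 2.

2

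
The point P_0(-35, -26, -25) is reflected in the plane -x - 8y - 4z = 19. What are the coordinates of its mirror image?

n = (-1, -8, -4), |n|² = 81, n·P_0 − 19 = 324, so t = 324/81 = 4.
Foot F = P_0 − 4·n = (-31, 6, -9); the reflection is 2F − P_0 = (-27, 38, 7).

(-27, 38, 7)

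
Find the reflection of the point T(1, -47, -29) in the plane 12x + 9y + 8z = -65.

(49, -11, 3)

With n = (12, 9, 8), the signed offset is (n·T − (-65))/|n|² = -578/289 = -2.
T' = T − 2t·n = (1, -47, -29) − (-4)·(12, 9, 8) = (49, -11, 3).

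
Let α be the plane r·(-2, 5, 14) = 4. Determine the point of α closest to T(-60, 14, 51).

(-52, -6, -5)

The perpendicular from T has direction n = (-2, 5, 14): r = (-60, 14, 51) + μ(-2, 5, 14).
Substitute into the plane: n·(T + μn) = 4 gives 904 + 225μ = 4, so μ = -4.
Foot = (-60, 14, 51) + (-4)·(-2, 5, 14) = (-52, -6, -5).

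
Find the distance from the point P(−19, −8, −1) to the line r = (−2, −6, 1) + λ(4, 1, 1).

3

Direction vector d = (4, 1, 1).
AP = (−17, −2, −2); AP·d = -72, |AP|² = 297, |d|² = 18.
distance² = |AP|² − (AP·d)²/|d|² = 297 − 5184/18 = 9, so the distance is 3.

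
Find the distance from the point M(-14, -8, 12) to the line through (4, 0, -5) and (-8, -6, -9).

√481

A direction vector is d = (-12, -6, -4).
AP = (-18, -8, 17), and AP × d = (134, -276, 12).
|AP × d|² = 94276 and |d|² = 196, so the distance is √(94276/196) = √481.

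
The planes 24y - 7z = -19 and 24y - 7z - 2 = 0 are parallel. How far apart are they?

With common normal n = (0, 24, -7) (|n| = 25), the distance is |(-19) − 2|/|n| = 21/25.

21/25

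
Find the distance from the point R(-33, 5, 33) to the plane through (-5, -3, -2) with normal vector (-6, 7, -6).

The plane has equation n·(r − (-5, -3, -2)) = 0, i.e. n·r = 21.
Then n·(-33, 5, 33) - 21 = 14.
|n| = √(36 + 49 + 36) = 11, so the distance is |14|/11 = 14/11.

14/11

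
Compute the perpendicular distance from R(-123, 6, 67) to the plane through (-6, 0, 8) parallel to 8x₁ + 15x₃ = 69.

3

Parallel planes share the normal n = (8, 0, 15); since (-6, 0, 8) lies on the plane, its equation is 8x₁ + 15x₃ = 72.
Then n·(-123, 6, 67) - 72 = -51.
|n| = √(64 + 0 + 225) = 17, so the distance is |-51|/17 = 3.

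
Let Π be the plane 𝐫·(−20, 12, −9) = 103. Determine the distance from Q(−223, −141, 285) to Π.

Normal vector n = (−20, 12, −9), and n·(−223, −141, 285) − 103 = 100.
|n| = √(400 + 144 + 81) = 25, so the distance is |100|/25 = 4.

4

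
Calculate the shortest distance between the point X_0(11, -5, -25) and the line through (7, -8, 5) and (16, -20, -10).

5√19

A direction vector is d = (9, -12, -15).
AP = (4, 3, -30); AP·d = 450, |AP|² = 925, |d|² = 450.
distance² = |AP|² − (AP·d)²/|d|² = 925 − 202500/450 = 475, so the distance is 5√19.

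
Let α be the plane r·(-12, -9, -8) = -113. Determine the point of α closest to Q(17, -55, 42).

n = (-12, -9, -8), |n|² = 289, and n·Q − (-113) = 68.
t = 68/289 = 4/17, so the foot is Q − t·n = (17, -55, 42) − (4/17)·(-12, -9, -8) = (337/17, -899/17, 746/17).

(337/17, -899/17, 746/17)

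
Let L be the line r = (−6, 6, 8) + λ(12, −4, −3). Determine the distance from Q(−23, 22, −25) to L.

Direction vector d = (12, −4, −3).
AP = (−17, 16, −33); AP·d = -169, |AP|² = 1634, |d|² = 169.
distance² = |AP|² − (AP·d)²/|d|² = 1634 − 28561/169 = 1465, so the distance is √1465.

√1465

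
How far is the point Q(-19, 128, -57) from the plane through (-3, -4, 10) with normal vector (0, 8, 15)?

The plane has equation n·(r − (-3, -4, 10)) = 0, i.e. n·r = 118.
n = (0, 8, 15); n·P − 118 = 51; |n| = 17; distance = 51/17 = 3.

3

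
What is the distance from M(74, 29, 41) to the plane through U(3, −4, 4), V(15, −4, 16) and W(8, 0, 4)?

UV = (12, 0, 12) and UW = (5, 4, 0), so a normal is n = UV × UW = (−48, 60, 48).
Then n·(74, 29, 41) − (−192) = 348.
|n| = √(2304 + 3600 + 2304) = 12√57, so the distance is |348|/(12√57) = 29√57/57.

29/√57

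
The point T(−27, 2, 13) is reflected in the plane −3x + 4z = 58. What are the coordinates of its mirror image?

n = (−3, 0, 4), |n|² = 25, n·T − 58 = 75, so t = 75/25 = 3.
Foot F = T − 3·n = (−18, 2, 1); the reflection is 2F − T = (−9, 2, −11).

(-9, 2, -11)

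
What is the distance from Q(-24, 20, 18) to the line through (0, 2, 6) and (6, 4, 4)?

A direction vector is d = (6, 2, -2).
AP = (-24, 18, 12), and AP × d = (-60, 24, -156).
|AP × d|² = 28512 and |d|² = 44, so the distance is √(28512/44) = √648 = 18√2.

18√2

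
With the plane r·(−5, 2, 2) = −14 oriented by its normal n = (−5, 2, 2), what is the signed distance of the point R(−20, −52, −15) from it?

n·R − (-14) = -20.
|n| = √33, so the signed distance is -20/√33.

-20/√33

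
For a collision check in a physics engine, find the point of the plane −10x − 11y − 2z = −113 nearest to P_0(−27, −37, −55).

(13, 7, -47)

n = (−10, −11, −2), |n|² = 225, and n·P_0 − (-113) = 900.
t = 900/225 = 4, so the foot is P_0 − t·n = (−27, −37, −55) − 4·(−10, −11, −2) = (13, 7, −47).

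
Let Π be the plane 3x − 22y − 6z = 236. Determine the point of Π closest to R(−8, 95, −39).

(4, 7, -63)

The perpendicular from R has direction n = (3, −22, −6): r = (−8, 95, −39) + λ(3, −22, −6).
Substitute into the plane: n·(R + λn) = 236 gives -1880 + 529λ = 236, so λ = 4.
Foot = (−8, 95, −39) + 4·(3, −22, −6) = (4, 7, −63).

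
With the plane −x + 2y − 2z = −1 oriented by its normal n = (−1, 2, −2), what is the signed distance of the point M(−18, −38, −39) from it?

n·M − (-1) = 21.
|n| = 3, so the signed distance is 21/3 = 7.

7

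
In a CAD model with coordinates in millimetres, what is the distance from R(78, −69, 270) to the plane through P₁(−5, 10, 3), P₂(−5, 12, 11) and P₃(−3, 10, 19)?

9

P₁P₂ = (0, 2, 8) and P₁P₃ = (2, 0, 16), so a normal is n = P₁P₂ × P₁P₃ = (32, 16, −4).
n = (32, 16, −4); n·P − (-12) = 324; |n| = 36; distance = 324/36 = 9.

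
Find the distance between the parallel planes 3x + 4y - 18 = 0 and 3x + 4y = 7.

With common normal n = (3, 4, 0) (|n| = 5), the distance is |18 − 7|/|n| = 11/5.

11/5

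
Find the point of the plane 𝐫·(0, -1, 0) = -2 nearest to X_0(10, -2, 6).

(10, 2, 6)

n = (0, -1, 0), |n|² = 1, and n·X_0 − (-2) = 4.
t = 4/1 = 4, so the foot is X_0 − t·n = (10, -2, 6) − 4·(0, -1, 0) = (10, 2, 6).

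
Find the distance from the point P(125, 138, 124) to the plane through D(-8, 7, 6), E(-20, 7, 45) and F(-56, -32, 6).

DE = (-12, 0, 39) and DF = (-48, -39, 0), so a normal is n = DE × DF = (1521, -1872, 468).
n = (1521, -1872, 468); n·P − (-22464) = 12285; |n| = 2457; distance = 12285/2457 = 5.

5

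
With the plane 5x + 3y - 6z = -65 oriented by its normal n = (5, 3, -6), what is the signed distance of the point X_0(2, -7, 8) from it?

n·X_0 − (-65) = 6.
|n| = √70, so the signed distance is 3√70/35.

3√70/35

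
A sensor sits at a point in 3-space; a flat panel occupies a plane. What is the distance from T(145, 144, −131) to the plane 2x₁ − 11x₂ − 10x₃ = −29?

3

Normal vector n = (2, −11, −10), and n·(145, 144, −131) − (−29) = 45.
|n| = √(4 + 121 + 100) = 15, so the distance is |45|/15 = 3.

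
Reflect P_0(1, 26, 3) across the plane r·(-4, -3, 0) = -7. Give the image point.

(-23, 8, 3)

With n = (-4, -3, 0), the signed offset is (n·P_0 − (-7))/|n|² = -75/25 = -3.
P_0' = P_0 − 2t·n = (1, 26, 3) − (-6)·(-4, -3, 0) = (-23, 8, 3).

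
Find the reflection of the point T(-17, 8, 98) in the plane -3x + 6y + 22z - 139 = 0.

n = (-3, 6, 22), |n|² = 529, n·T − 139 = 2116, so t = 2116/529 = 4.
Foot F = T − 4·n = (-5, -16, 10); the reflection is 2F − T = (7, -40, -78).

(7, -40, -78)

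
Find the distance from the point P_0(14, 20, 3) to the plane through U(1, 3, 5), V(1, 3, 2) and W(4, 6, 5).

UV = (0, 0, -3) and UW = (3, 3, 0), so a normal is n = UV × UW = (9, -9, 0).
n = (9, -9, 0); n·P − (-18) = -36; |n| = 9√2; distance = 36/(9√2) = 2√2.

2√2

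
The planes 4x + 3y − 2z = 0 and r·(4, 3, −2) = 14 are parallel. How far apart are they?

14/√29

With common normal n = (4, 3, −2) (|n| = √29), the distance is |0 − 14|/|n| = 14/√29.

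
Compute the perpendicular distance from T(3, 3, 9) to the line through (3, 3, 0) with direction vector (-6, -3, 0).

Direction vector d = (-6, -3, 0).
AP = (0, 0, 9); AP·d = 0, |AP|² = 81, |d|² = 45.
distance² = |AP|² − (AP·d)²/|d|² = 81 − 0/45 = 81, so the distance is 9.

9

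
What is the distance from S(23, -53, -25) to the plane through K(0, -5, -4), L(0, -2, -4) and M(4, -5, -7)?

KL = (0, 3, 0) and KM = (4, 0, -3), so a normal is n = KL × KM = (-9, 0, -12).
Then n·(23, -53, -25) - 48 = 45.
|n| = √(81 + 0 + 144) = 15, so the distance is |45|/15 = 3.

3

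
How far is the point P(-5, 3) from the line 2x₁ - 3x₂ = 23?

d = |2·(-5) + (-3)·3 − 23| / √(4 + 9) = |-42|/√13 = 42/√13.

42/√13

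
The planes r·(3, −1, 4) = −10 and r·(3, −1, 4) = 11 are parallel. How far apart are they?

21/√26

Both planes have normal n = (3, −1, 4), |n| = √26. Any point on the first plane is at distance |11 − (-10)|/|n| = 21/√26 from the second.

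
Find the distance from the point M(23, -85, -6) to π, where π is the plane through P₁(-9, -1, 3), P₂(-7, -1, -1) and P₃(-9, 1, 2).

26/√21

P₁P₂ = (2, 0, -4) and P₁P₃ = (0, 2, -1), so a normal is n = P₁P₂ × P₁P₃ = (8, 2, 4).
d = |8·23 + 2·(-85) + 4·(-6) − (-62)| / √(64 + 4 + 16) = |52| / (2√21) = 26/√21.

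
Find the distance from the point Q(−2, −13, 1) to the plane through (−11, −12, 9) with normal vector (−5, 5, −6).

The plane has equation n·(r − (−11, −12, 9)) = 0, i.e. n·r = -59.
n = (−5, 5, −6); n·P − (-59) = -2; |n| = √86; distance = 2/√86 = √86/43.

√86/43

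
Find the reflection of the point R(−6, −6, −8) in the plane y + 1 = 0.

With n = (0, 1, 0), the signed offset is (n·R − (-1))/|n|² = -5/1 = -5.
R' = R − 2t·n = (−6, −6, −8) − (-10)·(0, 1, 0) = (−6, 4, −8).

(-6, 4, -8)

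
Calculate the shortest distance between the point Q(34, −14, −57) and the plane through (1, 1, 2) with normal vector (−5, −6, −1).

The plane has equation n·(r − (1, 1, 2)) = 0, i.e. n·r = -13.
d = |(-5)·34 + (-6)·(-14) + (-1)·(-57) − (-13)| / √(25 + 36 + 1) = |-16| / √62 = 16/√62.

8√62/31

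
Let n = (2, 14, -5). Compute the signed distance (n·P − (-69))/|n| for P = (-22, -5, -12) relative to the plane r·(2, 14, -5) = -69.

n·P − (-69) = 15.
|n| = 15, so the signed distance is 15/15 = 1.

1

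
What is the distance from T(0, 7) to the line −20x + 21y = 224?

77/29

d = |(-20)·0 + 21·7 − 224| / √(400 + 441) = |-77|/29 = 77/29.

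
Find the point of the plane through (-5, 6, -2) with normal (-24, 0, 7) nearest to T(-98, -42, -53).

(-26, -42, -74)

The perpendicular from T has direction n = (-24, 0, 7): r = (-98, -42, -53) + t(-24, 0, 7).
Substitute into the plane: n·(T + tn) = 106 gives 1981 + 625t = 106, so t = -3.
Foot = (-98, -42, -53) + (-3)·(-24, 0, 7) = (-26, -42, -74).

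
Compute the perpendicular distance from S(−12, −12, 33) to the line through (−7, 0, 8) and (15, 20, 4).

A direction vector is d = (22, 20, −4).
AP = (−5, −12, 25); AP·d = -450, |AP|² = 794, |d|² = 900.
distance² = |AP|² − (AP·d)²/|d|² = 794 − 202500/900 = 569, so the distance is √569.

√569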